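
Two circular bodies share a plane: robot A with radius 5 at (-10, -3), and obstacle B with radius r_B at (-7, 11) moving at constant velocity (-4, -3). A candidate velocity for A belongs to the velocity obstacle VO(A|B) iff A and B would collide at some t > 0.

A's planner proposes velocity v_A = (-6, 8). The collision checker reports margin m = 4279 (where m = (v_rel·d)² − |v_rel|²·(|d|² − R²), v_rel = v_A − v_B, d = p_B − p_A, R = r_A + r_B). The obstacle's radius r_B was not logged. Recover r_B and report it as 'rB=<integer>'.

m = 4279
d = (3, 14);  v_rel = (-2, 11),  |v_rel|² = 125
v_rel×d = (-2)·(14) − (11)·(3) = -61
since m = R²·125 − (-61)²:  R² = (3721 + 4279) / 125 = 64
R = √64 = 8  ⇒  r_B = 8 − 5 = 3

rB=3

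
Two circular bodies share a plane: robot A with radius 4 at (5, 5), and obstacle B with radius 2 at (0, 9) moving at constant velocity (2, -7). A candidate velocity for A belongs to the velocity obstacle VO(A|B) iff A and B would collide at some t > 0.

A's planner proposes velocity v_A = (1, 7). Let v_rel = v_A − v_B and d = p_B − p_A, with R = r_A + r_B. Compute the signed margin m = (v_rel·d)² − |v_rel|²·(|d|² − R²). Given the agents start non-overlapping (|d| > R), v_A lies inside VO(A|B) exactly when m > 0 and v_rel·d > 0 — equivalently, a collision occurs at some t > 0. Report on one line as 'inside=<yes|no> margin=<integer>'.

d = (-5, 4),  |d|² = 41;  R = 4+2 = 6,  c = 41−6² = 5
v_rel = (-1, 14),  |v_rel|² = 197;  v_rel·d = (-1)·(-5) + (14)·(4) = 61
197·t² − 122·t + 5 = 0  ⇒  m = 61² − 197·5 = 2736
m = 2736 > 0,  v_rel·d = 61 > 0  ⇒  inside

inside=yes margin=2736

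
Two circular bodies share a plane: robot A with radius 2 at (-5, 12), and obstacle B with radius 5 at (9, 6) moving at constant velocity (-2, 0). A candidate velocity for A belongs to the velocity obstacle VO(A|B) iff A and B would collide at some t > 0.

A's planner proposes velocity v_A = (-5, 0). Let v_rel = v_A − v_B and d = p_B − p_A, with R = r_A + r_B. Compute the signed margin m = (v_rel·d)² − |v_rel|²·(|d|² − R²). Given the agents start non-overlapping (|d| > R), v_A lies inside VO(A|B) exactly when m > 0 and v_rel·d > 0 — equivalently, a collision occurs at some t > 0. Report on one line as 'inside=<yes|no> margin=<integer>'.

d = (14, -6),  |d|² = 232;  R = 2+5 = 7,  c = 232−7² = 183
v_rel = (-3, 0),  |v_rel|² = 9;  v_rel·d = (-3)·(14) + (0)·(-6) = -42
9·t² + 84·t + 183 = 0  ⇒  m = (-42)² − 9·183 = 117
m = 117 > 0,  v_rel·d = -42 < 0  ⇒  outside

inside=no margin=117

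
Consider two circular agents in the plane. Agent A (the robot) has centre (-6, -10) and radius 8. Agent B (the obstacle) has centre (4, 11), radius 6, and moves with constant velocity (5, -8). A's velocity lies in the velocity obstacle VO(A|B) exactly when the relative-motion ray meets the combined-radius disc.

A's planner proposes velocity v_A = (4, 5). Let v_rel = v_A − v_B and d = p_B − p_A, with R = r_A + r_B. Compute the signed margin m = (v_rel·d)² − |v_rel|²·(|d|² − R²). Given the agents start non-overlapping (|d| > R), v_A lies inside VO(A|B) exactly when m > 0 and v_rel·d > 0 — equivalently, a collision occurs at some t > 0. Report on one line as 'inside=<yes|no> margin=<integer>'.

d = (10, 21),  |d|² = 541;  R = 8+6 = 14,  c = 541−14² = 345
v_rel = (-1, 13),  |v_rel|² = 170;  v_rel·d = (-1)·(10) + (13)·(21) = 263
170·t² − 526·t + 345 = 0  ⇒  m = 263² − 170·345 = 10519
m = 10519 > 0,  v_rel·d = 263 > 0  ⇒  inside

inside=yes margin=10519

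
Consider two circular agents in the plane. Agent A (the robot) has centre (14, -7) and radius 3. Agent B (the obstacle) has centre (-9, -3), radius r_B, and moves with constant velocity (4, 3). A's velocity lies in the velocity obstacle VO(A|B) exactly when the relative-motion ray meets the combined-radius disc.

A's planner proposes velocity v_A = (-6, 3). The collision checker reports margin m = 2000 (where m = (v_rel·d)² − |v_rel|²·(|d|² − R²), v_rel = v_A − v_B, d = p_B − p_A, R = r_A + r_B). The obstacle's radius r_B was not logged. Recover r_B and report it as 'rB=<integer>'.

m = 2000
d = (-23, 4);  v_rel = (-10, 0),  |v_rel|² = 100
v_rel×d = (-10)·(4) − (0)·(-23) = -40
since m = R²·100 − (-40)²:  R² = (1600 + 2000) / 100 = 36
R = √36 = 6  ⇒  r_B = 6 − 3 = 3

rB=3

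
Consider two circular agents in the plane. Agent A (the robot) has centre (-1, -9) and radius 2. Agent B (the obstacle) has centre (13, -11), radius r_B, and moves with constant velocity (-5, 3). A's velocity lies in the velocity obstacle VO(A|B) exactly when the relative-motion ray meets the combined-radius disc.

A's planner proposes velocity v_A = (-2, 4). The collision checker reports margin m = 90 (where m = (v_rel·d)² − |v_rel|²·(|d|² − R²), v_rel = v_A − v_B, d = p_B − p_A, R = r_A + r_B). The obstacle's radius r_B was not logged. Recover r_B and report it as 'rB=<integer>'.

m = 90
d = (14, -2);  v_rel = (3, 1),  |v_rel|² = 10
v_rel×d = (3)·(-2) − (1)·(14) = -20
since m = R²·10 − (-20)²:  R² = (400 + 90) / 10 = 49
R = √49 = 7  ⇒  r_B = 7 − 2 = 5

rB=5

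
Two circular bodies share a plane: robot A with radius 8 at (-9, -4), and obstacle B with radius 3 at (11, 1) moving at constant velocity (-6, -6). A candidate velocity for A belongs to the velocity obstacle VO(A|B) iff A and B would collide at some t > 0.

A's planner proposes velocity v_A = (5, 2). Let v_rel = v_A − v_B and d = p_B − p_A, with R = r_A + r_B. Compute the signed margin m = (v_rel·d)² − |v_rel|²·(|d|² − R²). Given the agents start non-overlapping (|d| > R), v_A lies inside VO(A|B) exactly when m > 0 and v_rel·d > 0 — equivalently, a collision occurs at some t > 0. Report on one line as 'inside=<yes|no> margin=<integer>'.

d = (20, 5),  |d|² = 425;  R = 8+3 = 11,  c = 425−11² = 304
v_rel = (11, 8),  |v_rel|² = 185;  v_rel·d = (11)·(20) + (8)·(5) = 260
185·t² − 520·t + 304 = 0  ⇒  m = 260² − 185·304 = 11360
m = 11360 > 0,  v_rel·d = 260 > 0  ⇒  inside

inside=yes margin=11360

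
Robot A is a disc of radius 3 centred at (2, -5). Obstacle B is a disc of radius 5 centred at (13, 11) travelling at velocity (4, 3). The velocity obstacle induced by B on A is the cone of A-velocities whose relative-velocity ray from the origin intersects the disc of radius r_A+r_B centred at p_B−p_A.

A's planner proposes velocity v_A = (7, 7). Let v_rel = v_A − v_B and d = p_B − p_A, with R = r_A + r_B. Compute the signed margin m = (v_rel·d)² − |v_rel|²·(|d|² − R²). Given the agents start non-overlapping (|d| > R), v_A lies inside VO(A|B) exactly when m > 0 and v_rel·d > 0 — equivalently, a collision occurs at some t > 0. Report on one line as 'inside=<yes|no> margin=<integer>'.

d = (11, 16),  |d|² = 377;  R = 3+5 = 8,  c = 377−8² = 313
v_rel = (3, 4),  |v_rel|² = 25;  v_rel·d = (3)·(11) + (4)·(16) = 97
25·t² − 194·t + 313 = 0  ⇒  m = 97² − 25·313 = 1584
m = 1584 > 0,  v_rel·d = 97 > 0  ⇒  inside

inside=yes margin=1584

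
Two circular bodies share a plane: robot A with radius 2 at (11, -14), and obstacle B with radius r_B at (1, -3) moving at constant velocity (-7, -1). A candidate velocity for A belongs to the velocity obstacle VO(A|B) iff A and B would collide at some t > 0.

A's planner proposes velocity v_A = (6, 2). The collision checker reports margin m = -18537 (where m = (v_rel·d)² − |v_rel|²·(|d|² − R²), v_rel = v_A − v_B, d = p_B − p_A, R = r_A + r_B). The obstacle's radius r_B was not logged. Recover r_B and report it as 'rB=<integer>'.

m = -18537
d = (-10, 11);  v_rel = (13, 3),  |v_rel|² = 178
v_rel×d = (13)·(11) − (3)·(-10) = 173
since m = R²·178 − 173²:  R² = (29929 + -18537) / 178 = 64
R = √64 = 8  ⇒  r_B = 8 − 2 = 6

rB=6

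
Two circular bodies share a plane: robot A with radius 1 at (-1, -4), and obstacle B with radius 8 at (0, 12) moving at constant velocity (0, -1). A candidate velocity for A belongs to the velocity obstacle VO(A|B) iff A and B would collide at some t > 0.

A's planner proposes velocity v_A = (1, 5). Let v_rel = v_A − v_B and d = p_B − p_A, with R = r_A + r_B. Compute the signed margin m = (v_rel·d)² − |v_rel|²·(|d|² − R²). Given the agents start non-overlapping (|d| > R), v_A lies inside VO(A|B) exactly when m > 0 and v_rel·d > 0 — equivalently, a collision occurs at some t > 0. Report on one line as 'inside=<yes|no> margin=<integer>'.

d = (1, 16),  |d|² = 257;  R = 1+8 = 9,  c = 257−9² = 176
v_rel = (1, 6),  |v_rel|² = 37;  v_rel·d = (1)·(1) + (6)·(16) = 97
37·t² − 194·t + 176 = 0  ⇒  m = 97² − 37·176 = 2897
m = 2897 > 0,  v_rel·d = 97 > 0  ⇒  inside

inside=yes margin=2897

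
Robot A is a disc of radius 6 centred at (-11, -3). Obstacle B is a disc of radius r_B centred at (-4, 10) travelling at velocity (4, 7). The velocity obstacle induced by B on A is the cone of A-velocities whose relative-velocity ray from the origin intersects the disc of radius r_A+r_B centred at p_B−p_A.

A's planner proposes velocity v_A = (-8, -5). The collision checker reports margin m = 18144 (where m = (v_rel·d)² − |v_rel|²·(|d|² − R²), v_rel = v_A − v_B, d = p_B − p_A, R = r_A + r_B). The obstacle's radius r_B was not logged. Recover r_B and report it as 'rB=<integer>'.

m = 18144
d = (7, 13);  v_rel = (-12, -12),  |v_rel|² = 288
v_rel×d = (-12)·(13) − (-12)·(7) = -72
since m = R²·288 − (-72)²:  R² = (5184 + 18144) / 288 = 81
R = √81 = 9  ⇒  r_B = 9 − 6 = 3

rB=3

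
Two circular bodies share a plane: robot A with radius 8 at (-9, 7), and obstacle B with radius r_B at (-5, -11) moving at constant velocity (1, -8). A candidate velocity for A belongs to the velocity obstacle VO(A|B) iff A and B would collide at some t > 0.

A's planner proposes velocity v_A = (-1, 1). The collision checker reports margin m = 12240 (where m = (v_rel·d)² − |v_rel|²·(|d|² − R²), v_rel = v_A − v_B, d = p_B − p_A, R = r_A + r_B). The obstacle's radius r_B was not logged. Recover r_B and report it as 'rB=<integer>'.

m = 12240
d = (4, -18);  v_rel = (-2, 9),  |v_rel|² = 85
v_rel×d = (-2)·(-18) − (9)·(4) = 0
since m = R²·85 − 0²:  R² = (0 + 12240) / 85 = 144
R = √144 = 12  ⇒  r_B = 12 − 8 = 4

rB=4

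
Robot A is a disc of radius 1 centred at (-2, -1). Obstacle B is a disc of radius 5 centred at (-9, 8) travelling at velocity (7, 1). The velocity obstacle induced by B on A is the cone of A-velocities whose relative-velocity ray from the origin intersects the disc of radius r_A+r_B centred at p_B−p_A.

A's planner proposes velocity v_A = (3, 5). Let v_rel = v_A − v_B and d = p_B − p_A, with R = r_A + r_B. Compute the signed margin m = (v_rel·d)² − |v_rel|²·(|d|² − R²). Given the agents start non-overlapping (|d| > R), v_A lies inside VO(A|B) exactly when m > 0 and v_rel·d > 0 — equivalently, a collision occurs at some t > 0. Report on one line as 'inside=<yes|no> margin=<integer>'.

d = (-7, 9),  |d|² = 130;  R = 1+5 = 6,  c = 130−6² = 94
v_rel = (-4, 4),  |v_rel|² = 32;  v_rel·d = (-4)·(-7) + (4)·(9) = 64
32·t² − 128·t + 94 = 0  ⇒  m = 64² − 32·94 = 1088
m = 1088 > 0,  v_rel·d = 64 > 0  ⇒  inside

inside=yes margin=1088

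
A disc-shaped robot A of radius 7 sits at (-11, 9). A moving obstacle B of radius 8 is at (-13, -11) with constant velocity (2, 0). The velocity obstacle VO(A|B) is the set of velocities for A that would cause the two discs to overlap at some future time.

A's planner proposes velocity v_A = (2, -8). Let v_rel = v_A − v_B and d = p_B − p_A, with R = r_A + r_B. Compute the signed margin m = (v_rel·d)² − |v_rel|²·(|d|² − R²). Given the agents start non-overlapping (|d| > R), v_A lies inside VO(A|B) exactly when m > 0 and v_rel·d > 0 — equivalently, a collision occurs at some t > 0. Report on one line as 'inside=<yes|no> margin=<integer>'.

d = (-2, -20),  |d|² = 404;  R = 7+8 = 15,  c = 404−15² = 179
v_rel = (0, -8),  |v_rel|² = 64;  v_rel·d = (0)·(-2) + (-8)·(-20) = 160
64·t² − 320·t + 179 = 0  ⇒  m = 160² − 64·179 = 14144
m = 14144 > 0,  v_rel·d = 160 > 0  ⇒  inside

inside=yes margin=14144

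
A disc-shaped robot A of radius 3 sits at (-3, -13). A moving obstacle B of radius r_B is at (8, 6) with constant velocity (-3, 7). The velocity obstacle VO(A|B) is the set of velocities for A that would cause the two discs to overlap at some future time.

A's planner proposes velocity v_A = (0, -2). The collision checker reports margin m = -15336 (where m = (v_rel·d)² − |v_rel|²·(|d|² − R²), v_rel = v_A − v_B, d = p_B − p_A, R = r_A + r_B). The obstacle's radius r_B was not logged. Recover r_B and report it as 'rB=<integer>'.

m = -15336
d = (11, 19);  v_rel = (3, -9),  |v_rel|² = 90
v_rel×d = (3)·(19) − (-9)·(11) = 156
since m = R²·90 − 156²:  R² = (24336 + -15336) / 90 = 100
R = √100 = 10  ⇒  r_B = 10 − 3 = 7

rB=7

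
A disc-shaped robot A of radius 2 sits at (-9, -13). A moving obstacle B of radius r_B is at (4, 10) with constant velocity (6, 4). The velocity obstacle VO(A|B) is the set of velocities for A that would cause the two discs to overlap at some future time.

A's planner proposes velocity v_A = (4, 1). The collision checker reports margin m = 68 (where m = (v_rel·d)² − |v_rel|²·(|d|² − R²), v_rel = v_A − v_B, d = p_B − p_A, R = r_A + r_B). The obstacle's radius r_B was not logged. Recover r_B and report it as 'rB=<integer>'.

m = 68
d = (13, 23);  v_rel = (-2, -3),  |v_rel|² = 13
v_rel×d = (-2)·(23) − (-3)·(13) = -7
since m = R²·13 − (-7)²:  R² = (49 + 68) / 13 = 9
R = √9 = 3  ⇒  r_B = 3 − 2 = 1

rB=1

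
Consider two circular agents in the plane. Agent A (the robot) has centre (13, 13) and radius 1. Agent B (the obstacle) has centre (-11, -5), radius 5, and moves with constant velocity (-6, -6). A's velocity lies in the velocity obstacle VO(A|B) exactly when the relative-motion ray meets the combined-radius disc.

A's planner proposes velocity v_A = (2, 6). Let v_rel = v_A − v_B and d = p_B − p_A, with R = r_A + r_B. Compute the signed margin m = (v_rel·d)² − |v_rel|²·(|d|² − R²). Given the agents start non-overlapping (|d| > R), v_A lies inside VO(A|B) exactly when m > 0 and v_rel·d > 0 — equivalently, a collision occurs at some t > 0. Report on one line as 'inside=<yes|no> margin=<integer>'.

d = (-24, -18),  |d|² = 900;  R = 1+5 = 6,  c = 900−6² = 864
v_rel = (8, 12),  |v_rel|² = 208;  v_rel·d = (8)·(-24) + (12)·(-18) = -408
208·t² + 816·t + 864 = 0  ⇒  m = (-408)² − 208·864 = -13248
m = -13248 < 0,  v_rel·d = -408 < 0  ⇒  outside

inside=no margin=-13248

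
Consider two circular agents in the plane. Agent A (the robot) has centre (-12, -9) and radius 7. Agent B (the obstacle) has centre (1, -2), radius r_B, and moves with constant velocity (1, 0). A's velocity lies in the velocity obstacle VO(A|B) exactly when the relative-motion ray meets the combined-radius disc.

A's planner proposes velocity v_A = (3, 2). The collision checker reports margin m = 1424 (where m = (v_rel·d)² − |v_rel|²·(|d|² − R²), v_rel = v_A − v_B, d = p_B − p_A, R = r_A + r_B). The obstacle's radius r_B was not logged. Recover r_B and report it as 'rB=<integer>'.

m = 1424
d = (13, 7);  v_rel = (2, 2),  |v_rel|² = 8
v_rel×d = (2)·(7) − (2)·(13) = -12
since m = R²·8 − (-12)²:  R² = (144 + 1424) / 8 = 196
R = √196 = 14  ⇒  r_B = 14 − 7 = 7

rB=7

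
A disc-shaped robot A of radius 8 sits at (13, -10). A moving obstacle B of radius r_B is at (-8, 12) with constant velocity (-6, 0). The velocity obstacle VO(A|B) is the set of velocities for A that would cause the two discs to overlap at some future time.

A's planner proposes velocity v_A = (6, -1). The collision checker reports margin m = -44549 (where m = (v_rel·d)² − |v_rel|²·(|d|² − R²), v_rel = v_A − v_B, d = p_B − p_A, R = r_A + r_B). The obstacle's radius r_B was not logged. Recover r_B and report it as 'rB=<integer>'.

m = -44549
d = (-21, 22);  v_rel = (12, -1),  |v_rel|² = 145
v_rel×d = (12)·(22) − (-1)·(-21) = 243
since m = R²·145 − 243²:  R² = (59049 + -44549) / 145 = 100
R = √100 = 10  ⇒  r_B = 10 − 8 = 2

rB=2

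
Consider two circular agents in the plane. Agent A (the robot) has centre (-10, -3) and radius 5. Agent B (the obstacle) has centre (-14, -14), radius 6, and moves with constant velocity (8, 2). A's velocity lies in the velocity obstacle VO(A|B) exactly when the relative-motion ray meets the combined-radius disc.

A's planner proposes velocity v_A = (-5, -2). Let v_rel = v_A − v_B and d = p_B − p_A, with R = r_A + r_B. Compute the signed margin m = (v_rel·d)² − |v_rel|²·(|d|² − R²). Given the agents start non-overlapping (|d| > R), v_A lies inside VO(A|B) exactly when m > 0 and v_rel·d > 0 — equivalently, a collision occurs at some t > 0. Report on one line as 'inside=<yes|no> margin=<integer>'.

d = (-4, -11),  |d|² = 137;  R = 5+6 = 11,  c = 137−11² = 16
v_rel = (-13, -4),  |v_rel|² = 185;  v_rel·d = (-13)·(-4) + (-4)·(-11) = 96
185·t² − 192·t + 16 = 0  ⇒  m = 96² − 185·16 = 6256
m = 6256 > 0,  v_rel·d = 96 > 0  ⇒  inside

inside=yes margin=6256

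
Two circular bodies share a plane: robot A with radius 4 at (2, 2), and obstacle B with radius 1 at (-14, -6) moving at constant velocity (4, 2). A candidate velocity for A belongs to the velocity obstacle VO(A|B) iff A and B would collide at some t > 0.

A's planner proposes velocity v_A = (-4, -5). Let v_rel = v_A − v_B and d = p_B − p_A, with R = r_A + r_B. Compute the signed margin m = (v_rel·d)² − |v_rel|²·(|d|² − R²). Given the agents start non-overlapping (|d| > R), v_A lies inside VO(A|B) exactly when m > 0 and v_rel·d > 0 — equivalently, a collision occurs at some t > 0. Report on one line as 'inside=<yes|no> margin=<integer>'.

d = (-16, -8),  |d|² = 320;  R = 4+1 = 5,  c = 320−5² = 295
v_rel = (-8, -7),  |v_rel|² = 113;  v_rel·d = (-8)·(-16) + (-7)·(-8) = 184
113·t² − 368·t + 295 = 0  ⇒  m = 184² − 113·295 = 521
m = 521 > 0,  v_rel·d = 184 > 0  ⇒  inside

inside=yes margin=521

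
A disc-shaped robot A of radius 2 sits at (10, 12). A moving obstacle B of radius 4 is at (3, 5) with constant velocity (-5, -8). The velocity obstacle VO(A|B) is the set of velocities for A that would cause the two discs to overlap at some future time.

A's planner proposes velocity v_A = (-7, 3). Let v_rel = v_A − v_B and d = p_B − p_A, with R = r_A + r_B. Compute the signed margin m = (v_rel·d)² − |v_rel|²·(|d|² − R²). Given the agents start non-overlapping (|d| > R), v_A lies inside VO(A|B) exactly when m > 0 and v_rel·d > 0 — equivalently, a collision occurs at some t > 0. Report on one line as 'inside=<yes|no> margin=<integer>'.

d = (-7, -7),  |d|² = 98;  R = 2+4 = 6,  c = 98−6² = 62
v_rel = (-2, 11),  |v_rel|² = 125;  v_rel·d = (-2)·(-7) + (11)·(-7) = -63
125·t² + 126·t + 62 = 0  ⇒  m = (-63)² − 125·62 = -3781
m = -3781 < 0,  v_rel·d = -63 < 0  ⇒  outside

inside=no margin=-3781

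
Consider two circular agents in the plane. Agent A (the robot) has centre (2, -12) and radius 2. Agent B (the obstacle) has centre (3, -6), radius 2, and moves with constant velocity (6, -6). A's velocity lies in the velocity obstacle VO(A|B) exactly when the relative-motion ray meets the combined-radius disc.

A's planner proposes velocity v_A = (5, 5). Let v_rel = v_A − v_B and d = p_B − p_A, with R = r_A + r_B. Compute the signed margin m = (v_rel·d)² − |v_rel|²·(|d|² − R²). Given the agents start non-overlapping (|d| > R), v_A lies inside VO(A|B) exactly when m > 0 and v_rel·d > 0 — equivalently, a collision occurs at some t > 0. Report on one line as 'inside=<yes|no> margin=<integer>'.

d = (1, 6),  |d|² = 37;  R = 2+2 = 4,  c = 37−4² = 21
v_rel = (-1, 11),  |v_rel|² = 122;  v_rel·d = (-1)·(1) + (11)·(6) = 65
122·t² − 130·t + 21 = 0  ⇒  m = 65² − 122·21 = 1663
m = 1663 > 0,  v_rel·d = 65 > 0  ⇒  inside

inside=yes margin=1663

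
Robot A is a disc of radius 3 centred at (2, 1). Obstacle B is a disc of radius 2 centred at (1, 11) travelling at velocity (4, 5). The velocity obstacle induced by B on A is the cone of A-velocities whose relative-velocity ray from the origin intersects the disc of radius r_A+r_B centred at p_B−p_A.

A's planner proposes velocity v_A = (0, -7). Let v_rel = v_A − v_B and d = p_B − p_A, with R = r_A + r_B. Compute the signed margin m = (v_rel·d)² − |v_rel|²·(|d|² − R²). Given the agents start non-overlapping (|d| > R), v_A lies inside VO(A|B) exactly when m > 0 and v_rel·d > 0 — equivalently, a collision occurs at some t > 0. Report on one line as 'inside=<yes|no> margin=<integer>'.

d = (-1, 10),  |d|² = 101;  R = 3+2 = 5,  c = 101−5² = 76
v_rel = (-4, -12),  |v_rel|² = 160;  v_rel·d = (-4)·(-1) + (-12)·(10) = -116
160·t² + 232·t + 76 = 0  ⇒  m = (-116)² − 160·76 = 1296
m = 1296 > 0,  v_rel·d = -116 < 0  ⇒  outside

inside=no margin=1296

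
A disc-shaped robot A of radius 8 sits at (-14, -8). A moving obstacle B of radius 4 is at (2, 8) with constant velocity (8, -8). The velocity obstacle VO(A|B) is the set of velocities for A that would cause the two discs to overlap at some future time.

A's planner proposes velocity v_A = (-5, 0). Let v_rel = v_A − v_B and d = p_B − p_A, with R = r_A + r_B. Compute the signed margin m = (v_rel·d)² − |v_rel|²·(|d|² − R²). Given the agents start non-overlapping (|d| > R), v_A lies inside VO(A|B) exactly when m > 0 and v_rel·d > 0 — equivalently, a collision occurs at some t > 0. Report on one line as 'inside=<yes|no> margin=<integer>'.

d = (16, 16),  |d|² = 512;  R = 8+4 = 12,  c = 512−12² = 368
v_rel = (-13, 8),  |v_rel|² = 233;  v_rel·d = (-13)·(16) + (8)·(16) = -80
233·t² + 160·t + 368 = 0  ⇒  m = (-80)² − 233·368 = -79344
m = -79344 < 0,  v_rel·d = -80 < 0  ⇒  outside

inside=no margin=-79344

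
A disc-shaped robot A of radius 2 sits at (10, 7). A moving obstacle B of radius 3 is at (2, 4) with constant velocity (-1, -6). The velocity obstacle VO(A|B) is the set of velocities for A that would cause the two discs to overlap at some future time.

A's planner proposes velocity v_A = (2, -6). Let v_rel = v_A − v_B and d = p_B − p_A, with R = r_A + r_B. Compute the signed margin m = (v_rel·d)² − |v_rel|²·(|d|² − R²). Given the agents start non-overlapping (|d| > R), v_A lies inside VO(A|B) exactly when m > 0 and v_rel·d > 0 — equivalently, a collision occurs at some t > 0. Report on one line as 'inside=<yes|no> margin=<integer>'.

d = (-8, -3),  |d|² = 73;  R = 2+3 = 5,  c = 73−5² = 48
v_rel = (3, 0),  |v_rel|² = 9;  v_rel·d = (3)·(-8) + (0)·(-3) = -24
9·t² + 48·t + 48 = 0  ⇒  m = (-24)² − 9·48 = 144
m = 144 > 0,  v_rel·d = -24 < 0  ⇒  outside

inside=no margin=144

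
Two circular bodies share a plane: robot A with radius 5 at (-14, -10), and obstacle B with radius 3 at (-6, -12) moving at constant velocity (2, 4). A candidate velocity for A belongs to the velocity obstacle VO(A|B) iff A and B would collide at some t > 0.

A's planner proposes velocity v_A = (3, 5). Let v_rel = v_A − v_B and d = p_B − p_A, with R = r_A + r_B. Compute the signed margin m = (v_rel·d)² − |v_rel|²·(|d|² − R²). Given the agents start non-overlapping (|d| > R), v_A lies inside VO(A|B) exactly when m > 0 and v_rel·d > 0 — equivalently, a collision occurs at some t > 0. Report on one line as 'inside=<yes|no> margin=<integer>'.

d = (8, -2),  |d|² = 68;  R = 5+3 = 8,  c = 68−8² = 4
v_rel = (1, 1),  |v_rel|² = 2;  v_rel·d = (1)·(8) + (1)·(-2) = 6
2·t² − 12·t + 4 = 0  ⇒  m = 6² − 2·4 = 28
m = 28 > 0,  v_rel·d = 6 > 0  ⇒  inside

inside=yes margin=28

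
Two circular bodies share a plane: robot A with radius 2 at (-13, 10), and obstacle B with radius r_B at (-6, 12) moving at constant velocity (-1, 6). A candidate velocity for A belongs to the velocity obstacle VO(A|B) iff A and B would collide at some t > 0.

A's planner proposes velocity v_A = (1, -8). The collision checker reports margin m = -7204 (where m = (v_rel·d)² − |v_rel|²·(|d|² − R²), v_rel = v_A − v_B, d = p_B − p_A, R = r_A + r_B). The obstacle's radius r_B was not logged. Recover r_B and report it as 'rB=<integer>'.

m = -7204
d = (7, 2);  v_rel = (2, -14),  |v_rel|² = 200
v_rel×d = (2)·(2) − (-14)·(7) = 102
since m = R²·200 − 102²:  R² = (10404 + -7204) / 200 = 16
R = √16 = 4  ⇒  r_B = 4 − 2 = 2

rB=2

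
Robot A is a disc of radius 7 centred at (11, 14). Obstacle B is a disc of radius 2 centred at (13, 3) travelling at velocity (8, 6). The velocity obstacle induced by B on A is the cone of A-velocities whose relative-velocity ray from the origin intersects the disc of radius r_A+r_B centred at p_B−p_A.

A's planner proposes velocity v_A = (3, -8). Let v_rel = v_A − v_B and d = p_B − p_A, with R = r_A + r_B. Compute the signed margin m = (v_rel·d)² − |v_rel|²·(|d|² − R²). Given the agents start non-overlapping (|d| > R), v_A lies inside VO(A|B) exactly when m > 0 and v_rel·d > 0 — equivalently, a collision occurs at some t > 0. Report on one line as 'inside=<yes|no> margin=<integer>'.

d = (2, -11),  |d|² = 125;  R = 7+2 = 9,  c = 125−9² = 44
v_rel = (-5, -14),  |v_rel|² = 221;  v_rel·d = (-5)·(2) + (-14)·(-11) = 144
221·t² − 288·t + 44 = 0  ⇒  m = 144² − 221·44 = 11012
m = 11012 > 0,  v_rel·d = 144 > 0  ⇒  inside

inside=yes margin=11012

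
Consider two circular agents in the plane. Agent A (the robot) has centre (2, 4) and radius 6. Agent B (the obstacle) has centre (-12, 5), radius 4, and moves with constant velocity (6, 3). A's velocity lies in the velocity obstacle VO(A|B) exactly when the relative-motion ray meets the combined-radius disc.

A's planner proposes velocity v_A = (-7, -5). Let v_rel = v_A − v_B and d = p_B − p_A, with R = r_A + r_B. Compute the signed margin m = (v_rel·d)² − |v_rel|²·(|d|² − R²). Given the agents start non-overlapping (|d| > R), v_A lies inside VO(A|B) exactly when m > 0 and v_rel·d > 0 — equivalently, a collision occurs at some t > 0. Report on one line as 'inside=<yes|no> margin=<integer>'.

d = (-14, 1),  |d|² = 197;  R = 6+4 = 10,  c = 197−10² = 97
v_rel = (-13, -8),  |v_rel|² = 233;  v_rel·d = (-13)·(-14) + (-8)·(1) = 174
233·t² − 348·t + 97 = 0  ⇒  m = 174² − 233·97 = 7675
m = 7675 > 0,  v_rel·d = 174 > 0  ⇒  inside

inside=yes margin=7675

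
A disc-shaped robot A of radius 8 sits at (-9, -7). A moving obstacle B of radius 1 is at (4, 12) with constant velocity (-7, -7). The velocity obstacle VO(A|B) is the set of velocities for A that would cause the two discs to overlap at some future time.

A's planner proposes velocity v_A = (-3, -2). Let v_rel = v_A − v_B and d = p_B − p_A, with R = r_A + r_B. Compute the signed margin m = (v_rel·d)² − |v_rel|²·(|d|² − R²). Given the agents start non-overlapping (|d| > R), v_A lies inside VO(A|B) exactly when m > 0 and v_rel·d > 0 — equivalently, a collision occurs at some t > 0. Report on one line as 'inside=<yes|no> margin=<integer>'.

d = (13, 19),  |d|² = 530;  R = 8+1 = 9,  c = 530−9² = 449
v_rel = (4, 5),  |v_rel|² = 41;  v_rel·d = (4)·(13) + (5)·(19) = 147
41·t² − 294·t + 449 = 0  ⇒  m = 147² − 41·449 = 3200
m = 3200 > 0,  v_rel·d = 147 > 0  ⇒  inside

inside=yes margin=3200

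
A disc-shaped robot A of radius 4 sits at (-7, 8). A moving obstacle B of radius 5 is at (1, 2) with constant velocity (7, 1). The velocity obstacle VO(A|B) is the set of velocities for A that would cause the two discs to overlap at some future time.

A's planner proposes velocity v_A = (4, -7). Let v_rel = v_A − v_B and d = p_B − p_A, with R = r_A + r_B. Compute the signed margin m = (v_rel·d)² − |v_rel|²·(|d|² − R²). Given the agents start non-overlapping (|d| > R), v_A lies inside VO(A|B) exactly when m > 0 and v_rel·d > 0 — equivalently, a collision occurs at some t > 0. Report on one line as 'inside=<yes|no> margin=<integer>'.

d = (8, -6),  |d|² = 100;  R = 4+5 = 9,  c = 100−9² = 19
v_rel = (-3, -8),  |v_rel|² = 73;  v_rel·d = (-3)·(8) + (-8)·(-6) = 24
73·t² − 48·t + 19 = 0  ⇒  m = 24² − 73·19 = -811
m = -811 < 0,  v_rel·d = 24 > 0  ⇒  outside

inside=no margin=-811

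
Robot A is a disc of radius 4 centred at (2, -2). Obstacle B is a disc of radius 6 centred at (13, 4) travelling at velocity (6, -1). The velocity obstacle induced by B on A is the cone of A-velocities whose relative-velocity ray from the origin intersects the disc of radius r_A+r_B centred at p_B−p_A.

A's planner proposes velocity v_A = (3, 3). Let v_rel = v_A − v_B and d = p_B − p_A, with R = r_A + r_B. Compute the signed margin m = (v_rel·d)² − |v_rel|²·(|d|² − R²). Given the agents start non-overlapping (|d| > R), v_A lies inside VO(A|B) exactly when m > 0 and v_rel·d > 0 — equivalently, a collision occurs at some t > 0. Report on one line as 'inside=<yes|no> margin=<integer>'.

d = (11, 6),  |d|² = 157;  R = 4+6 = 10,  c = 157−10² = 57
v_rel = (-3, 4),  |v_rel|² = 25;  v_rel·d = (-3)·(11) + (4)·(6) = -9
25·t² + 18·t + 57 = 0  ⇒  m = (-9)² − 25·57 = -1344
m = -1344 < 0,  v_rel·d = -9 < 0  ⇒  outside

inside=no margin=-1344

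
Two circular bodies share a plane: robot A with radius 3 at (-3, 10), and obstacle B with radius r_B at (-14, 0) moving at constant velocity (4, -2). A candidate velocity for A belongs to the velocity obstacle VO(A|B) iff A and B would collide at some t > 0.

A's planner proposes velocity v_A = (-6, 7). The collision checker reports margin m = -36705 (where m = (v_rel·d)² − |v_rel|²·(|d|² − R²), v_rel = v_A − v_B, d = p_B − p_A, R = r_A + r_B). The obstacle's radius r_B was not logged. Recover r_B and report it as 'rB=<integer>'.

m = -36705
d = (-11, -10);  v_rel = (-10, 9),  |v_rel|² = 181
v_rel×d = (-10)·(-10) − (9)·(-11) = 199
since m = R²·181 − 199²:  R² = (39601 + -36705) / 181 = 16
R = √16 = 4  ⇒  r_B = 4 − 3 = 1

rB=1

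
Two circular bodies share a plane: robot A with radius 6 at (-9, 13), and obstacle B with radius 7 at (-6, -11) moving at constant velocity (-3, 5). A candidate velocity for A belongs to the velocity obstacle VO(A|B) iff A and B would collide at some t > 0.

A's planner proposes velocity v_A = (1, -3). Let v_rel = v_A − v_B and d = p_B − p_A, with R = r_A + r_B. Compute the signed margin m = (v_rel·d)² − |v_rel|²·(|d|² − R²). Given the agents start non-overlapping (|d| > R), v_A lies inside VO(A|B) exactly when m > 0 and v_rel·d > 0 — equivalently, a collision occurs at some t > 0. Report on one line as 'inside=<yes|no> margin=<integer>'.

d = (3, -24),  |d|² = 585;  R = 6+7 = 13,  c = 585−13² = 416
v_rel = (4, -8),  |v_rel|² = 80;  v_rel·d = (4)·(3) + (-8)·(-24) = 204
80·t² − 408·t + 416 = 0  ⇒  m = 204² − 80·416 = 8336
m = 8336 > 0,  v_rel·d = 204 > 0  ⇒  inside

inside=yes margin=8336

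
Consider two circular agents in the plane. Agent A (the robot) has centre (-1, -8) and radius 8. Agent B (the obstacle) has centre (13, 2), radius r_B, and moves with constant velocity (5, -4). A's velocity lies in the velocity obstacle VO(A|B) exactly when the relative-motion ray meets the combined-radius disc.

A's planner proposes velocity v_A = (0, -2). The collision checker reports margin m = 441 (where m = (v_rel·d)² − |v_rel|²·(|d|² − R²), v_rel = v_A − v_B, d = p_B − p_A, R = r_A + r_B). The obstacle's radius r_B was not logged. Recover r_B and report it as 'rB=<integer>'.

m = 441
d = (14, 10);  v_rel = (-5, 2),  |v_rel|² = 29
v_rel×d = (-5)·(10) − (2)·(14) = -78
since m = R²·29 − (-78)²:  R² = (6084 + 441) / 29 = 225
R = √225 = 15  ⇒  r_B = 15 − 8 = 7

rB=7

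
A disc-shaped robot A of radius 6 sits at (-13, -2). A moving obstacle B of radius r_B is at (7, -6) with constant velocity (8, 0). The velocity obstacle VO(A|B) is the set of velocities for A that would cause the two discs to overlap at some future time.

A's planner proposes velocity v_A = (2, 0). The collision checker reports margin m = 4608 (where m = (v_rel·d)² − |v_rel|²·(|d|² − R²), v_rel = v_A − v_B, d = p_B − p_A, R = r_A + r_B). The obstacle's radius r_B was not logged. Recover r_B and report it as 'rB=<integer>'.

m = 4608
d = (20, -4);  v_rel = (-6, 0),  |v_rel|² = 36
v_rel×d = (-6)·(-4) − (0)·(20) = 24
since m = R²·36 − 24²:  R² = (576 + 4608) / 36 = 144
R = √144 = 12  ⇒  r_B = 12 − 6 = 6

rB=6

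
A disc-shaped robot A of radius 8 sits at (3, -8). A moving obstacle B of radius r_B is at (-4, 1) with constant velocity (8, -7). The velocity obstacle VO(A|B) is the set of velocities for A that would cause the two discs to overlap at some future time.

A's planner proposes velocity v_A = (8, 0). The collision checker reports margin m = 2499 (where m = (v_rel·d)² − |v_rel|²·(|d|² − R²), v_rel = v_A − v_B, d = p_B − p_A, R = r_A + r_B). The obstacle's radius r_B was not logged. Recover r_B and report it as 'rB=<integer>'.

m = 2499
d = (-7, 9);  v_rel = (0, 7),  |v_rel|² = 49
v_rel×d = (0)·(9) − (7)·(-7) = 49
since m = R²·49 − 49²:  R² = (2401 + 2499) / 49 = 100
R = √100 = 10  ⇒  r_B = 10 − 8 = 2

rB=2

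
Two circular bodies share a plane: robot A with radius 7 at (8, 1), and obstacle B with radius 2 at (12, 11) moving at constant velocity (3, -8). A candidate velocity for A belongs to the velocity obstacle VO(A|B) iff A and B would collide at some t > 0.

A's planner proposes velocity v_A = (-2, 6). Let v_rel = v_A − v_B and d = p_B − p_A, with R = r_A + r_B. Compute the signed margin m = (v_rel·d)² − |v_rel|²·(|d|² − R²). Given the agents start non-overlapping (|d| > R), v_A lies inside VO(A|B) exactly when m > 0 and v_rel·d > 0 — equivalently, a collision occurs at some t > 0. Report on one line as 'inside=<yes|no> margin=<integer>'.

d = (4, 10),  |d|² = 116;  R = 7+2 = 9,  c = 116−9² = 35
v_rel = (-5, 14),  |v_rel|² = 221;  v_rel·d = (-5)·(4) + (14)·(10) = 120
221·t² − 240·t + 35 = 0  ⇒  m = 120² − 221·35 = 6665
m = 6665 > 0,  v_rel·d = 120 > 0  ⇒  inside

inside=yes margin=6665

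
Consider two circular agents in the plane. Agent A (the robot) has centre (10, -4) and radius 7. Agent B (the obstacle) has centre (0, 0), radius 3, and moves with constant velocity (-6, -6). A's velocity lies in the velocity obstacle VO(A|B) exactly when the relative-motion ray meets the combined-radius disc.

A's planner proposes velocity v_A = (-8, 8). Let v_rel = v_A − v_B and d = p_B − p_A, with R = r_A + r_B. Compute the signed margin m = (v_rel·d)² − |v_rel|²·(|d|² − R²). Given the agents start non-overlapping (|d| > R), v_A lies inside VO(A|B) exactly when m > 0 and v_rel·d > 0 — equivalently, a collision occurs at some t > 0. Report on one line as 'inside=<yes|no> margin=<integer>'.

d = (-10, 4),  |d|² = 116;  R = 7+3 = 10,  c = 116−10² = 16
v_rel = (-2, 14),  |v_rel|² = 200;  v_rel·d = (-2)·(-10) + (14)·(4) = 76
200·t² − 152·t + 16 = 0  ⇒  m = 76² − 200·16 = 2576
m = 2576 > 0,  v_rel·d = 76 > 0  ⇒  inside

inside=yes margin=2576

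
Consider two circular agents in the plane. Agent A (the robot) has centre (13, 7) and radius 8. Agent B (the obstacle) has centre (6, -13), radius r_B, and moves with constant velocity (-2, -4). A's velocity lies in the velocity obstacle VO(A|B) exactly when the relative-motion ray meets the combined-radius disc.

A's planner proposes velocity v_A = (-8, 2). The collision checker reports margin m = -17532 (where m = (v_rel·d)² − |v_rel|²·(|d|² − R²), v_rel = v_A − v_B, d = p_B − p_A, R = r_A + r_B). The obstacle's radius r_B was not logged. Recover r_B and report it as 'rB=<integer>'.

m = -17532
d = (-7, -20);  v_rel = (-6, 6),  |v_rel|² = 72
v_rel×d = (-6)·(-20) − (6)·(-7) = 162
since m = R²·72 − 162²:  R² = (26244 + -17532) / 72 = 121
R = √121 = 11  ⇒  r_B = 11 − 8 = 3

rB=3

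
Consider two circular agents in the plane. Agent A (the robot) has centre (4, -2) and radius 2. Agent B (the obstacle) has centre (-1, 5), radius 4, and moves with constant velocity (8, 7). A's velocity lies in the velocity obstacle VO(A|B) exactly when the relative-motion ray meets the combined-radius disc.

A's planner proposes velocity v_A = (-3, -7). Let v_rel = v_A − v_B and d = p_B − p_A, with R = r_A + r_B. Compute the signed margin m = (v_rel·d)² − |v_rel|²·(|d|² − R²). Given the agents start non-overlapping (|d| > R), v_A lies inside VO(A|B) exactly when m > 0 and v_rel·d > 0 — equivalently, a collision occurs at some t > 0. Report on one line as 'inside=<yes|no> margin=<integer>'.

d = (-5, 7),  |d|² = 74;  R = 2+4 = 6,  c = 74−6² = 38
v_rel = (-11, -14),  |v_rel|² = 317;  v_rel·d = (-11)·(-5) + (-14)·(7) = -43
317·t² + 86·t + 38 = 0  ⇒  m = (-43)² − 317·38 = -10197
m = -10197 < 0,  v_rel·d = -43 < 0  ⇒  outside

inside=no margin=-10197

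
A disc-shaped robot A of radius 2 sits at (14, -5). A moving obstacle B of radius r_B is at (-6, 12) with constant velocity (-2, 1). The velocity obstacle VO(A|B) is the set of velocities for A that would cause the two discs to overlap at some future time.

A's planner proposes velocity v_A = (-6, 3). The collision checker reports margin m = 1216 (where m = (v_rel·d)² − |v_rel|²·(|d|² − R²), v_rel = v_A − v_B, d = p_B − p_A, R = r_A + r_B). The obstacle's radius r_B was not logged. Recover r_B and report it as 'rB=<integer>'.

m = 1216
d = (-20, 17);  v_rel = (-4, 2),  |v_rel|² = 20
v_rel×d = (-4)·(17) − (2)·(-20) = -28
since m = R²·20 − (-28)²:  R² = (784 + 1216) / 20 = 100
R = √100 = 10  ⇒  r_B = 10 − 2 = 8

rB=8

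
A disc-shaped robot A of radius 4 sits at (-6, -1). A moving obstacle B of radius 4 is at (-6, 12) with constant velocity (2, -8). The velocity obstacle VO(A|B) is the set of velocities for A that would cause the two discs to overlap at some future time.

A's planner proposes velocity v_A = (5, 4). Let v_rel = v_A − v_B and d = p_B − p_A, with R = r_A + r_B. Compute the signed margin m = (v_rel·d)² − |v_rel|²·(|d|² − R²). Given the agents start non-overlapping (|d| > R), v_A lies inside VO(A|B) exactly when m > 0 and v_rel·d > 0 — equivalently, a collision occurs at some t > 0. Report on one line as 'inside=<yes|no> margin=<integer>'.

d = (0, 13),  |d|² = 169;  R = 4+4 = 8,  c = 169−8² = 105
v_rel = (3, 12),  |v_rel|² = 153;  v_rel·d = (3)·(0) + (12)·(13) = 156
153·t² − 312·t + 105 = 0  ⇒  m = 156² − 153·105 = 8271
m = 8271 > 0,  v_rel·d = 156 > 0  ⇒  inside

inside=yes margin=8271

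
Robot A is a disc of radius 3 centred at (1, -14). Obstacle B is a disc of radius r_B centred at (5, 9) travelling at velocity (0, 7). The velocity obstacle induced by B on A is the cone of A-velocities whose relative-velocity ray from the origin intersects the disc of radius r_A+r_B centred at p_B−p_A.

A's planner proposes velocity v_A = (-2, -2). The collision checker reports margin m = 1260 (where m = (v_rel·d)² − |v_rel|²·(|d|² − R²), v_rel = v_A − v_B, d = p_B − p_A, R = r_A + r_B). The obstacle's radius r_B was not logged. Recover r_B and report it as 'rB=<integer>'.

m = 1260
d = (4, 23);  v_rel = (-2, -9),  |v_rel|² = 85
v_rel×d = (-2)·(23) − (-9)·(4) = -10
since m = R²·85 − (-10)²:  R² = (100 + 1260) / 85 = 16
R = √16 = 4  ⇒  r_B = 4 − 3 = 1

rB=1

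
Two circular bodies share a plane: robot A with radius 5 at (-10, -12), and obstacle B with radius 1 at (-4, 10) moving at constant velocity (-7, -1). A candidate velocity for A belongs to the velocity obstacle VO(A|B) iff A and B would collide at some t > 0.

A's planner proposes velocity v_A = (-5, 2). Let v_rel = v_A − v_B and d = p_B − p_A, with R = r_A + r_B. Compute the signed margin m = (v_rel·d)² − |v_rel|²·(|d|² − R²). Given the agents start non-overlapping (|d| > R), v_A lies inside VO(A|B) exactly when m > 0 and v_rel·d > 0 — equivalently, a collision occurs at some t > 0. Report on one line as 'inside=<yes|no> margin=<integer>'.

d = (6, 22),  |d|² = 520;  R = 5+1 = 6,  c = 520−6² = 484
v_rel = (2, 3),  |v_rel|² = 13;  v_rel·d = (2)·(6) + (3)·(22) = 78
13·t² − 156·t + 484 = 0  ⇒  m = 78² − 13·484 = -208
m = -208 < 0,  v_rel·d = 78 > 0  ⇒  outside

inside=no margin=-208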